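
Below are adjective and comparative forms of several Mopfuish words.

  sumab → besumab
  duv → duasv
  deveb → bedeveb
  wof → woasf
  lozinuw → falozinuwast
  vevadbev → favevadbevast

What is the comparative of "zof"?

zoasf

duv and vevadbev both end in -v yet inflect differently (duasv, favevadbevast), so the final letter is not what conditions the rule; the number of vowels is.
"zof" has 1 vowel. The stems with 1 vowel (duv → duasv, wof → woasf) insert -as- after the first vowel.
The other patterns: stems with 2 vowels add the prefix be-; stems with 3 vowels add fa- … -ast around the stem.
So zof → zoasf.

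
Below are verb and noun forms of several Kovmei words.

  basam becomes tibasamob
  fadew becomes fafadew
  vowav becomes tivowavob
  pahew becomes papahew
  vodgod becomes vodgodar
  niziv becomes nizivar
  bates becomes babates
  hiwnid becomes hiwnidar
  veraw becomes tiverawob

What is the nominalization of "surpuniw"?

surpuniwar

veraw and pahew both end in -w yet inflect differently (tiverawob, papahew), so the final letter is not what conditions the rule; the last vowel is.
"surpuniw" has last vowel 'i'. The stems whose last vowel is 'i' (hiwnid → hiwnidar, niziv → nizivar) add -ar.
The other patterns: stems whose last vowel is 'a' add ti- … -ob around the stem; stems whose last vowel is 'e' repeat the first consonant+vowel as a prefix.
So surpuniw → surpuniwar.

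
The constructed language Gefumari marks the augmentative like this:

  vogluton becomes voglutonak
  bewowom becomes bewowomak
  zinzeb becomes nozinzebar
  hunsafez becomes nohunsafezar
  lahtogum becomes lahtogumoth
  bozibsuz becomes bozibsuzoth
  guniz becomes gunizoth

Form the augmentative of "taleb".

bewowom and lahtogum both end in -m yet inflect differently (bewowomak, lahtogumoth), so the final letter is not what conditions the rule; the last vowel is.
"taleb" has last vowel 'e'. The stems whose last vowel is 'e' (zinzeb → nozinzebar, hunsafez → nohunsafezar) add no- … -ar around the stem.
The other patterns: stems whose last vowel is 'o' add -ak; stems whose last vowel is 'i' or 'u' add -oth.
So taleb → notalebar.

notalebar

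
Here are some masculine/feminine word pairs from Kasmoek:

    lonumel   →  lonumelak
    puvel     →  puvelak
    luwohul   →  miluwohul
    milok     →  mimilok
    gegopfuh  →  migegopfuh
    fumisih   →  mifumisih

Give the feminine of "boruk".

"boruk" has last vowel 'u'. The stems whose last vowel is 'u' (luwohul → miluwohul, gegopfuh → migegopfuh) add the prefix mi-.
The other pattern: stems whose last vowel is 'e' add -ak.
So boruk → miboruk.

miboruk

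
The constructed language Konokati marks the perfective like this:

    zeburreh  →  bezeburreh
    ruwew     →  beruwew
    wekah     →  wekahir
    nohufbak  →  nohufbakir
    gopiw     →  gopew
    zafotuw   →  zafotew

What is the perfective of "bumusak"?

bumusakir

"bumusak" has last vowel 'a'. The stems whose last vowel is 'a' (wekah → wekahir, nohufbak → nohufbakir) add -ir.
So bumusak → bumusakir.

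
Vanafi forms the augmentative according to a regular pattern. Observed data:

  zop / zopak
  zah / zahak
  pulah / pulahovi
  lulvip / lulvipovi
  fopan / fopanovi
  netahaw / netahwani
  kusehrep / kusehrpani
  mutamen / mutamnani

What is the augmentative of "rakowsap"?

rakowspani

zah and pulah both end in -h yet inflect differently (zahak, pulahovi), so the final letter is not what conditions the rule; the number of vowels is.
"rakowsap" has 3 vowels. The stems with 3 vowels (netahaw → netahwani, kusehrep → kusehrpani, mutamen → mutamnani) delete the last vowel and add -ani.
So rakowsap → rakowspani.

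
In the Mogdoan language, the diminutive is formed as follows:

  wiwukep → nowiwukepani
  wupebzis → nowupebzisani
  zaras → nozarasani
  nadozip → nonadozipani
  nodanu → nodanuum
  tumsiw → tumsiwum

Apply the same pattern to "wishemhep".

nowishemhepani

wupebzis and tumsiw both have last vowel 'i' yet inflect differently (nowupebzisani, tumsiwum), so the last vowel is not what conditions the rule; the final letter is.
"wishemhep" ends in -p. The stems ending in -p (wiwukep → nowiwukepani, nadozip → nonadozipani) add no- … -ani around the stem.
The other pattern: stems ending in -u or -w add -um.
So wishemhep → nowishemhepani.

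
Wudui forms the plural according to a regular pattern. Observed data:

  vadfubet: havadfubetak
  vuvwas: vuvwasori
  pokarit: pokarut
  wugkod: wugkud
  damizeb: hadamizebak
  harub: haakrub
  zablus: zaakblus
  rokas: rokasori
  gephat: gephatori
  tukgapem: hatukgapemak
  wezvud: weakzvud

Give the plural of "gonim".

gonum

harub and damizeb both end in -b yet inflect differently (haakrub, hadamizebak), so the final letter is not what conditions the rule; the last vowel is.
"gonim" has last vowel 'i'. The one such stem in the data (pokarit → pokarut) changes the last vowel to 'u' (as does wugkod), so the same rule applies.
The other patterns: stems whose last vowel is 'u' insert -ak- after the first vowel; stems whose last vowel is 'e' add ha- … -ak around the stem; stems whose last vowel is 'a' add -ori.
So gonim → gonum.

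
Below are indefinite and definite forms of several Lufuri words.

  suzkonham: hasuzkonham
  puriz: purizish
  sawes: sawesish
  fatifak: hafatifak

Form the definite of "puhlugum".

hapuhlugum

sawes and suzkonham both begin with s- yet inflect differently (sawesish, hasuzkonham), so the first letter is not what conditions the rule; the final letter is.
"puhlugum" ends in -m. The one such stem in the data (suzkonham → hasuzkonham) adds the prefix ha-, so the same rule applies.
The other pattern: stems ending in -s or -z add -ish.
So puhlugum → hapuhlugum.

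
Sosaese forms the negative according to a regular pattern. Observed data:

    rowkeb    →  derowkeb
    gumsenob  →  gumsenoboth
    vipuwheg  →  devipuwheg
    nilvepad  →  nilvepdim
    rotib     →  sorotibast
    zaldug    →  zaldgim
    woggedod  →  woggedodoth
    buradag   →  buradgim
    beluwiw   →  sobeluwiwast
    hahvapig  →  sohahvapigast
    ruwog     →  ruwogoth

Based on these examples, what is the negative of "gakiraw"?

gakirwim

"gakiraw" has last vowel 'a'. The stems whose last vowel is 'a' (nilvepad → nilvepdim, buradag → buradgim) delete the last vowel and add -im.
The other patterns: stems whose last vowel is 'i' add so- … -ast around the stem; stems whose last vowel is 'o' add -oth; stems whose last vowel is 'e' add the prefix de-.
So gakiraw → gakirwim.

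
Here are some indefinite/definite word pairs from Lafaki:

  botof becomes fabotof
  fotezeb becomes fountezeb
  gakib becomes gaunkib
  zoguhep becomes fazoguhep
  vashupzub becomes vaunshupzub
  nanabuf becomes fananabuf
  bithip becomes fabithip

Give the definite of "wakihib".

waunkihib

fotezeb and zoguhep both have last vowel 'e' yet inflect differently (fountezeb, fazoguhep), so the last vowel is not what conditions the rule; the final letter is.
"wakihib" ends in -b. The stems ending in -b (fotezeb → fountezeb, vashupzub → vaunshupzub, gakib → gaunkib) insert -un- after the first vowel.
So wakihib → waunkihib.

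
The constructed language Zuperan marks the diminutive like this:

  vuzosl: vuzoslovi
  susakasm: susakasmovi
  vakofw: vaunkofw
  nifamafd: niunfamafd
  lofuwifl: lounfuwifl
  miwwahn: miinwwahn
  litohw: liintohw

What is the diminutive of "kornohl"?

koinrnohl

vuzosl and lofuwifl both end in -l yet inflect differently (vuzoslovi, lounfuwifl), so the final letter is not what conditions the rule; the second-to-last letter is.
"kornohl" has second-to-last letter 'h'. The stems whose second-to-last letter is 'h' (miwwahn → miinwwahn, litohw → liintohw) insert -in- after the first vowel.
The other patterns: stems whose second-to-last letter is 's' add -ovi; stems whose second-to-last letter is 'f' insert -un- after the first vowel.
So kornohl → koinrnohl.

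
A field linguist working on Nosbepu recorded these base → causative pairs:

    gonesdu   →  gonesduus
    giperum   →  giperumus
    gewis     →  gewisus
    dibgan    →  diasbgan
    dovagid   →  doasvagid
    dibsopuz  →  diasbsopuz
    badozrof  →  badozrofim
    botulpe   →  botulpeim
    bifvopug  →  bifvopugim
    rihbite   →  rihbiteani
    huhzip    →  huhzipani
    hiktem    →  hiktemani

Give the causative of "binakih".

botulpe and rihbite both end in -e yet inflect differently (botulpeim, rihbiteani), so the final letter is not what conditions the rule; the first letter is.
"binakih" begins with b-. The stems beginning with b- (badozrof → badozrofim, botulpe → botulpeim, bifvopug → bifvopugim) add -im.
The other patterns: stems beginning with g- add -us; stems beginning with d- insert -as- after the first vowel; stems beginning with h- or r- add -ani.
So binakih → binakihim.

binakihim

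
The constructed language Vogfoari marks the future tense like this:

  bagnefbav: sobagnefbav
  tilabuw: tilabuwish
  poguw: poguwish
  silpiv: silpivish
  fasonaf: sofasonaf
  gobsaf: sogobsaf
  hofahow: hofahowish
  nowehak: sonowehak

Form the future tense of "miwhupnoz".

bagnefbav and silpiv both end in -v yet inflect differently (sobagnefbav, silpivish), so the final letter is not what conditions the rule; the last vowel is.
"miwhupnoz" has last vowel 'o'. The one such stem in the data (hofahow → hofahowish) adds -ish, so the same rule applies.
The other pattern: stems whose last vowel is 'a' add the prefix so-.
So miwhupnoz → miwhupnozish.

miwhupnozish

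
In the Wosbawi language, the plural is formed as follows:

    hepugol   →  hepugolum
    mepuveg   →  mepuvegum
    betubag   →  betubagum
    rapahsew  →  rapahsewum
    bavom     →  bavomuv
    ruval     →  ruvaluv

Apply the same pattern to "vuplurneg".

"vuplurneg" has 3 vowels. The stems with 3 vowels (mepuveg → mepuvegum, betubag → betubagum, rapahsew → rapahsewum) add -um.
The other pattern: stems with 2 vowels add -uv.
So vuplurneg → vuplurnegum.

vuplurnegum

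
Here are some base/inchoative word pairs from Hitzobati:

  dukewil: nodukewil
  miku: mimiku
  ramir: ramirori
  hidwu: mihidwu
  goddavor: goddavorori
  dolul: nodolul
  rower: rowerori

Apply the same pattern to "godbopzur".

"godbopzur" ends in -r. The stems ending in -r (goddavor → goddavorori, ramir → ramirori, rower → rowerori) add -ori.
The other patterns: stems ending in -u add the prefix mi-; stems ending in -l add the prefix no-.
So godbopzur → godbopzurori.

godbopzurori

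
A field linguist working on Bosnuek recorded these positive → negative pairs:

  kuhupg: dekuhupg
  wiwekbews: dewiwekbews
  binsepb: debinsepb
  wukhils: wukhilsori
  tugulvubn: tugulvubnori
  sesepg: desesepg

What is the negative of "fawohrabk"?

fawohrabkori

wiwekbews and wukhils both end in -s yet inflect differently (dewiwekbews, wukhilsori), so the final letter is not what conditions the rule; the second-to-last letter is.
"fawohrabk" has second-to-last letter 'b'. The one such stem in the data (tugulvubn → tugulvubnori) adds -ori, so the same rule applies.
So fawohrabk → fawohrabkori.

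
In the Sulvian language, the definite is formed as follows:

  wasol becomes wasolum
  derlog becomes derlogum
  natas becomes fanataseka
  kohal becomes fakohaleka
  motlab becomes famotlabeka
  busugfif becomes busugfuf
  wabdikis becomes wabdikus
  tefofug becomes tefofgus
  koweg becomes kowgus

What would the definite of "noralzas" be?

fanoralzaseka

wasol and kohal both end in -l yet inflect differently (wasolum, fakohaleka), so the final letter is not what conditions the rule; the last vowel is.
"noralzas" has last vowel 'a'. The stems whose last vowel is 'a' (natas → fanataseka, kohal → fakohaleka, motlab → famotlabeka) add fa- … -eka around the stem.
So noralzas → fanoralzaseka.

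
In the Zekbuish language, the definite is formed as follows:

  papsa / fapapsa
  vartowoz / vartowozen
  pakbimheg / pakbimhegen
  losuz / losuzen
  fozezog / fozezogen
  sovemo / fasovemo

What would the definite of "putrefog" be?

vartowoz and sovemo both have last vowel 'o' yet inflect differently (vartowozen, fasovemo), so the last vowel is not what conditions the rule; whether the stem ends in a vowel or a consonant is.
"putrefog" ends in a consonant. The stems ending in a consonant (pakbimheg → pakbimhegen, losuz → losuzen, vartowoz → vartowozen) add -en.
The other pattern: stems ending in a vowel add the prefix fa-.
So putrefog → putrefogen.

putrefogen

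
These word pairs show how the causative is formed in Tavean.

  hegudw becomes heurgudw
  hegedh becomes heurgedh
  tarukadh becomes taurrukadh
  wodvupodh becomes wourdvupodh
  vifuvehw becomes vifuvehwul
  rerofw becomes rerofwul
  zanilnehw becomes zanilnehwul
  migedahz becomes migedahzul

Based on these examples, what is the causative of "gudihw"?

hegudw and vifuvehw both end in -w yet inflect differently (heurgudw, vifuvehwul), so the final letter is not what conditions the rule; the second-to-last letter is.
"gudihw" has second-to-last letter 'h'. The stems whose second-to-last letter is 'h' (vifuvehw → vifuvehwul, zanilnehw → zanilnehwul, migedahz → migedahzul) add -ul.
The other pattern: stems whose second-to-last letter is 'd' insert -ur- after the first vowel.
So gudihw → gudihwul.

gudihwul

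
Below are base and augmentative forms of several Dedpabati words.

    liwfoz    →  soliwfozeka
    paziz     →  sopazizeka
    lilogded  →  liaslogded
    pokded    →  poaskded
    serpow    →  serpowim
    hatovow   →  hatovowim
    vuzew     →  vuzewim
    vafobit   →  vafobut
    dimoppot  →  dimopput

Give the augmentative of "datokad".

"datokad" ends in -d. The stems ending in -d (lilogded → liaslogded, pokded → poaskded) insert -as- after the first vowel.
So datokad → daastokad.

daastokad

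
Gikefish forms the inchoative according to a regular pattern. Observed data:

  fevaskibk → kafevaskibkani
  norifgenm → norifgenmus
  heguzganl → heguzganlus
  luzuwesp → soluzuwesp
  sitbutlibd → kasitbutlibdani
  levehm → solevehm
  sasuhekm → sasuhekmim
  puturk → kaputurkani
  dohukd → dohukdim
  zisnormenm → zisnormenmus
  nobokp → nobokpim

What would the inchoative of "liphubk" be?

kaliphubkani

sitbutlibd and dohukd both end in -d yet inflect differently (kasitbutlibdani, dohukdim), so the final letter is not what conditions the rule; the second-to-last letter is.
"liphubk" has second-to-last letter 'b'. The stems whose second-to-last letter is 'b' (sitbutlibd → kasitbutlibdani, fevaskibk → kafevaskibkani) add ka- … -ani around the stem.
So liphubk → kaliphubkani.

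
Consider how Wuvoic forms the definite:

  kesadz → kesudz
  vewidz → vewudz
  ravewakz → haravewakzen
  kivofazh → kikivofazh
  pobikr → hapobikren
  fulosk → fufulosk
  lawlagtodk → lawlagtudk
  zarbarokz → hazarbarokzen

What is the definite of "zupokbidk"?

kesadz and ravewakz both end in -z yet inflect differently (kesudz, haravewakzen), so the final letter is not what conditions the rule; the second-to-last letter is.
"zupokbidk" has second-to-last letter 'd'. The stems whose second-to-last letter is 'd' (kesadz → kesudz, lawlagtodk → lawlagtudk, vewidz → vewudz) change the last vowel to 'u'.
So zupokbidk → zupokbudk.

zupokbudk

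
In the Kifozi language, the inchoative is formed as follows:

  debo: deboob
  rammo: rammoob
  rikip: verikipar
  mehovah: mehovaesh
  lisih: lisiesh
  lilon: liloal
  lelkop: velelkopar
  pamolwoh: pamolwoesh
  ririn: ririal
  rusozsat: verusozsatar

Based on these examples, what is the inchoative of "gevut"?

rammo and lilon both have last vowel 'o' yet inflect differently (rammoob, liloal), so the last vowel is not what conditions the rule; the final letter is.
"gevut" ends in -t. The one such stem in the data (rusozsat → verusozsatar) adds ve- … -ar around the stem, so the same rule applies.
The other patterns: stems ending in -o add -ob; stems ending in -n drop the final letter and add -al; stems ending in -h drop the final letter and add -esh.
So gevut → vegevutar.

vegevutar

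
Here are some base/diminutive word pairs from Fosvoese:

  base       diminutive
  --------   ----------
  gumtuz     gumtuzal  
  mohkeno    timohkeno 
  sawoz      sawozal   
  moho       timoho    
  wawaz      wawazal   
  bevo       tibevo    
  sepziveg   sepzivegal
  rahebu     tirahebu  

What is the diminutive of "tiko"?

sawoz and bevo both have last vowel 'o' yet inflect differently (sawozal, tibevo), so the last vowel is not what conditions the rule; the final letter is.
"tiko" ends in -o. The stems ending in -o (bevo → tibevo, mohkeno → timohkeno, moho → timoho) add the prefix ti-.
So tiko → titiko.

titiko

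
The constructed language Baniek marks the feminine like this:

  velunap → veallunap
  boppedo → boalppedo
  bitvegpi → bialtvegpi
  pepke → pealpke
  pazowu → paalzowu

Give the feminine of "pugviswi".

pualgviswi

Every pair shown (velunap → veallunap, boppedo → boalppedo, bitvegpi → bialtvegpi, …) follows the same rule: insert -al- after the first vowel.
So pugviswi → pualgviswi.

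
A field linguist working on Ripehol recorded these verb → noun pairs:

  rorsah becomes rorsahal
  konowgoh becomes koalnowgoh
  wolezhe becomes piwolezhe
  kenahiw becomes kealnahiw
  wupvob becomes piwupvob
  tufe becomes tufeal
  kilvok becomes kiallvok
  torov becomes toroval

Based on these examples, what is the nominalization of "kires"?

konowgoh and rorsah both end in -h yet inflect differently (koalnowgoh, rorsahal), so the final letter is not what conditions the rule; the first letter is.
"kires" begins with k-. The stems beginning with k- (kilvok → kiallvok, konowgoh → koalnowgoh, kenahiw → kealnahiw) insert -al- after the first vowel.
The other patterns: stems beginning with r- or t- add -al; stems beginning with w- add the prefix pi-.
So kires → kialres.

kialres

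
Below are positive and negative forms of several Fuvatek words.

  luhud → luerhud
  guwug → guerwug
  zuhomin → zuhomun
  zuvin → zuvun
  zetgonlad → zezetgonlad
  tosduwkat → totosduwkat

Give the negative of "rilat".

ririlat

luhud and zetgonlad both end in -d yet inflect differently (luerhud, zezetgonlad), so the final letter is not what conditions the rule; the last vowel is.
"rilat" has last vowel 'a'. The stems whose last vowel is 'a' (zetgonlad → zezetgonlad, tosduwkat → totosduwkat) repeat the first consonant+vowel as a prefix.
The other patterns: stems whose last vowel is 'i' change the last vowel to 'u'; stems whose last vowel is 'u' insert -er- after the first vowel.
So rilat → ririlat.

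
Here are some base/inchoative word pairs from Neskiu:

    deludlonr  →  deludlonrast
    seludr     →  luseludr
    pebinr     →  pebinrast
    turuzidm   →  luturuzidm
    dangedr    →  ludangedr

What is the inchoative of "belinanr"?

belinanrast

"belinanr" has second-to-last letter 'n'. The stems whose second-to-last letter is 'n' (pebinr → pebinrast, deludlonr → deludlonrast) add -ast.
The other pattern: stems whose second-to-last letter is 'd' add the prefix lu-.
So belinanr → belinanrast.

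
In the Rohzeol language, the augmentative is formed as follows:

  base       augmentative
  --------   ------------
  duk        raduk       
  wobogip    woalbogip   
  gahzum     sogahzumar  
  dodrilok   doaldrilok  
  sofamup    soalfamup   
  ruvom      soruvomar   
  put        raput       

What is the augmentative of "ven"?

duk and dodrilok both end in -k yet inflect differently (raduk, doaldrilok), so the final letter is not what conditions the rule; the number of vowels is.
"ven" has 1 vowel. The stems with 1 vowel (duk → raduk, put → raput) add the prefix ra-.
The other patterns: stems with 2 vowels add so- … -ar around the stem; stems with 3 vowels insert -al- after the first vowel.
So ven → raven.

raven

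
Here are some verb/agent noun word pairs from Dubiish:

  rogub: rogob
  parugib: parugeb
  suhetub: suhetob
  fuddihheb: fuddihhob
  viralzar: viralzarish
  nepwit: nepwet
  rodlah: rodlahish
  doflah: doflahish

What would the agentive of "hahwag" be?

hahwagish

"hahwag" has last vowel 'a'. The stems whose last vowel is 'a' (viralzar → viralzarish, doflah → doflahish, rodlah → rodlahish) add -ish.
The other patterns: stems whose last vowel is 'i' change the last vowel to 'e'; stems whose last vowel is 'e' or 'u' change the last vowel to 'o'.
So hahwag → hahwagish.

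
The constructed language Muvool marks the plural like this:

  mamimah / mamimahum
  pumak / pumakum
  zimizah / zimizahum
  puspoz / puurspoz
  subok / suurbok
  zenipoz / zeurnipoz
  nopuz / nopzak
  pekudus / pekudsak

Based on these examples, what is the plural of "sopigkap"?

sopigkapum

pumak and subok both end in -k yet inflect differently (pumakum, suurbok), so the final letter is not what conditions the rule; the last vowel is.
"sopigkap" has last vowel 'a'. The stems whose last vowel is 'a' (mamimah → mamimahum, pumak → pumakum, zimizah → zimizahum) add -um.
So sopigkap → sopigkapum.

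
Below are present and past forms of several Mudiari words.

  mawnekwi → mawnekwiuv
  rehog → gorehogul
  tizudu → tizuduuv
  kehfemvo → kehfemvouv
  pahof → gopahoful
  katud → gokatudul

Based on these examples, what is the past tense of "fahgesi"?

fahgesiuv

pahof and kehfemvo both have last vowel 'o' yet inflect differently (gopahoful, kehfemvouv), so the last vowel is not what conditions the rule; whether the stem ends in a vowel or a consonant is.
"fahgesi" ends in a vowel. The stems ending in a vowel (kehfemvo → kehfemvouv, mawnekwi → mawnekwiuv, tizudu → tizuduuv) add -uv.
The other pattern: stems ending in a consonant add go- … -ul around the stem.
So fahgesi → fahgesiuv.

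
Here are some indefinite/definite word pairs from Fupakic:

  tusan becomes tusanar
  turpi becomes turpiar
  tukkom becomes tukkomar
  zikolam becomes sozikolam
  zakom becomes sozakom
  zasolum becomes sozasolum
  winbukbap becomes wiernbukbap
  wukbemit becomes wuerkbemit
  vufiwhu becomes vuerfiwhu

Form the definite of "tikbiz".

tukkom and zikolam both end in -m yet inflect differently (tukkomar, sozikolam), so the final letter is not what conditions the rule; the first letter is.
"tikbiz" begins with t-. The stems beginning with t- (tusan → tusanar, turpi → turpiar, tukkom → tukkomar) add -ar.
The other patterns: stems beginning with z- add the prefix so-; stems beginning with v- or w- insert -er- after the first vowel.
So tikbiz → tikbizar.

tikbizar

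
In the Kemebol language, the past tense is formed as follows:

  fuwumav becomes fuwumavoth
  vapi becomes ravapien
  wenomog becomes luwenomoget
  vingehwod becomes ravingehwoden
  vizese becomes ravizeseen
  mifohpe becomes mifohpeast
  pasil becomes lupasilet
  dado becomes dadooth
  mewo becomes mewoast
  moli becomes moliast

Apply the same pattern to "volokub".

ravolokuben

mifohpe and vizese both end in -e yet inflect differently (mifohpeast, ravizeseen), so the final letter is not what conditions the rule; the first letter is.
"volokub" begins with v-. The stems beginning with v- (vizese → ravizeseen, vapi → ravapien, vingehwod → ravingehwoden) add ra- … -en around the stem.
The other patterns: stems beginning with m- add -ast; stems beginning with p- or w- add lu- … -et around the stem; stems beginning with d- or f- add -oth.
So volokub → ravolokuben.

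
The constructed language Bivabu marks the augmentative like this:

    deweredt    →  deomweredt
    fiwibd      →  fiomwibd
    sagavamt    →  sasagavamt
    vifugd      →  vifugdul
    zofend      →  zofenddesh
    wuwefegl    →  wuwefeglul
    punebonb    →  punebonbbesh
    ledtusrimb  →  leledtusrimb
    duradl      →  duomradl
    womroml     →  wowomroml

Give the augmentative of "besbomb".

womroml and duradl both end in -l yet inflect differently (wowomroml, duomradl), so the final letter is not what conditions the rule; the second-to-last letter is.
"besbomb" has second-to-last letter 'm'. The stems whose second-to-last letter is 'm' (sagavamt → sasagavamt, womroml → wowomroml, ledtusrimb → leledtusrimb) repeat the first consonant+vowel as a prefix.
So besbomb → bebesbomb.

bebesbomb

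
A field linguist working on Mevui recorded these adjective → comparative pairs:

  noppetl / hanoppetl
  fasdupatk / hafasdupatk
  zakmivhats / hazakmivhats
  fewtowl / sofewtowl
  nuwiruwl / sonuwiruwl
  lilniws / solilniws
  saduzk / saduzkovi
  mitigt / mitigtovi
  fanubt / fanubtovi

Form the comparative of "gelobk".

noppetl and fewtowl both end in -l yet inflect differently (hanoppetl, sofewtowl), so the final letter is not what conditions the rule; the second-to-last letter is.
"gelobk" has second-to-last letter 'b'. The one such stem in the data (fanubt → fanubtovi) adds -ovi, so the same rule applies.
The other patterns: stems whose second-to-last letter is 't' add the prefix ha-; stems whose second-to-last letter is 'w' add the prefix so-.
So gelobk → gelobkovi.

gelobkovi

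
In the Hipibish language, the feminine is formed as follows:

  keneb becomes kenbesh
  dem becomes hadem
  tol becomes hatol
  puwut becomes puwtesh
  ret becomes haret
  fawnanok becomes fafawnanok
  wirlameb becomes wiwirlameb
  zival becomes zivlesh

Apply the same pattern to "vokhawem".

ret and puwut both end in -t yet inflect differently (haret, puwtesh), so the final letter is not what conditions the rule; the number of vowels is.
"vokhawem" has 3 vowels. The stems with 3 vowels (wirlameb → wiwirlameb, fawnanok → fafawnanok) repeat the first consonant+vowel as a prefix.
So vokhawem → vovokhawem.

vovokhawem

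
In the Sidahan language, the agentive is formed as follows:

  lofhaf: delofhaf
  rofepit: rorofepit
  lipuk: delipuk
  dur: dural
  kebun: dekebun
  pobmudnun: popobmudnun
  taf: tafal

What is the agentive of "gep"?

gepal

"gep" has 1 vowel. The stems with 1 vowel (dur → dural, taf → tafal) add -al.
The other patterns: stems with 2 vowels add the prefix de-; stems with 3 vowels repeat the first consonant+vowel as a prefix.
So gep → gepal.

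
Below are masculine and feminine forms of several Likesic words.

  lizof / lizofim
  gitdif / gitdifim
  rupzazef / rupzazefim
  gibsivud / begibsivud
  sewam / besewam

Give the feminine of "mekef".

mekefim

gitdif and gibsivud both begin with g- yet inflect differently (gitdifim, begibsivud), so the first letter is not what conditions the rule; the final letter is.
"mekef" ends in -f. The stems ending in -f (gitdif → gitdifim, lizof → lizofim, rupzazef → rupzazefim) add -im.
So mekef → mekefim.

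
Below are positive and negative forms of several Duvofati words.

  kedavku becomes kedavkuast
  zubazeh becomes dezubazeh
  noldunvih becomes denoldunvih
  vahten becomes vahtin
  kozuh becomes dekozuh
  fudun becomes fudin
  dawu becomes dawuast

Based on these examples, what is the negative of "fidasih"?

defidasih

zubazeh and vahten both have last vowel 'e' yet inflect differently (dezubazeh, vahtin), so the last vowel is not what conditions the rule; the final letter is.
"fidasih" ends in -h. The stems ending in -h (zubazeh → dezubazeh, noldunvih → denoldunvih, kozuh → dekozuh) add the prefix de-.
The other patterns: stems ending in -n change the last vowel to 'i'; stems ending in -u add -ast.
So fidasih → defidasih.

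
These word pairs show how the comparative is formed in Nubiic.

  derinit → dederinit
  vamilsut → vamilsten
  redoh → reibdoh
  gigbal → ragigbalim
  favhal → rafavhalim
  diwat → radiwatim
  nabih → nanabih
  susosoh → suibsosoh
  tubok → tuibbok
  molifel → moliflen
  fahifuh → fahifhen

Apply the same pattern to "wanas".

rawanasim

"wanas" has last vowel 'a'. The stems whose last vowel is 'a' (favhal → rafavhalim, gigbal → ragigbalim, diwat → radiwatim) add ra- … -im around the stem.
The other patterns: stems whose last vowel is 'o' insert -ib- after the first vowel; stems whose last vowel is 'i' repeat the first consonant+vowel as a prefix; stems whose last vowel is 'e' or 'u' delete the last vowel and add -en.
So wanas → rawanasim.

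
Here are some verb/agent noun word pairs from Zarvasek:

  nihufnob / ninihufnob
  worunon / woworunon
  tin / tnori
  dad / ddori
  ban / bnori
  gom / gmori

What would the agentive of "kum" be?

"kum" has 1 vowel. The stems with 1 vowel (tin → tnori, dad → ddori, ban → bnori) delete the last vowel and add -ori.
The other pattern: stems with 3 vowels repeat the first consonant+vowel as a prefix.
So kum → kmori.

kmori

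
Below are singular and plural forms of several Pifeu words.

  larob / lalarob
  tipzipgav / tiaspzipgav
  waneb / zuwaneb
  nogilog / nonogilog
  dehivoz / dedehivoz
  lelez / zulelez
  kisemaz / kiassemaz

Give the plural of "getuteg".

zugetuteg

kisemaz and dehivoz both end in -z yet inflect differently (kiassemaz, dedehivoz), so the final letter is not what conditions the rule; the last vowel is.
"getuteg" has last vowel 'e'. The stems whose last vowel is 'e' (waneb → zuwaneb, lelez → zulelez) add the prefix zu-.
So getuteg → zugetuteg.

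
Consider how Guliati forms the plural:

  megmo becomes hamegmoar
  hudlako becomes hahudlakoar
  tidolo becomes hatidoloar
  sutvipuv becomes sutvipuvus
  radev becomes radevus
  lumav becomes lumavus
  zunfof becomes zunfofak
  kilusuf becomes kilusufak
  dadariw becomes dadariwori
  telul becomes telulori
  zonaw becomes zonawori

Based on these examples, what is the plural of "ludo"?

megmo and zunfof both have last vowel 'o' yet inflect differently (hamegmoar, zunfofak), so the last vowel is not what conditions the rule; the final letter is.
"ludo" ends in -o. The stems ending in -o (megmo → hamegmoar, hudlako → hahudlakoar, tidolo → hatidoloar) add ha- … -ar around the stem.
The other patterns: stems ending in -v add -us; stems ending in -f add -ak; stems ending in -l or -w add -ori.
So ludo → haludoar.

haludoar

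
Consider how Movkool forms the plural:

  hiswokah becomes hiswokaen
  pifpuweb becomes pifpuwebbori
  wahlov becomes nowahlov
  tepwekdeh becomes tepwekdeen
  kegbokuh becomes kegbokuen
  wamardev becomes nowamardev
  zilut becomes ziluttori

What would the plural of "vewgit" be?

vewgittori

wamardev and tepwekdeh both have last vowel 'e' yet inflect differently (nowamardev, tepwekdeen), so the last vowel is not what conditions the rule; the final letter is.
"vewgit" ends in -t. The one such stem in the data (zilut → ziluttori) doubles the final consonant and adds -ori (as does pifpuweb), so the same rule applies.
The other patterns: stems ending in -v add the prefix no-; stems ending in -h drop the final letter and add -en.
So vewgit → vewgittori.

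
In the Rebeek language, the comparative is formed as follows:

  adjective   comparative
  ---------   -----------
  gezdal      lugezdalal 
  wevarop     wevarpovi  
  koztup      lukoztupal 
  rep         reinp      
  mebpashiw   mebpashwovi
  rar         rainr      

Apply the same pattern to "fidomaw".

rep and koztup both end in -p yet inflect differently (reinp, lukoztupal), so the final letter is not what conditions the rule; the number of vowels is.
"fidomaw" has 3 vowels. The stems with 3 vowels (mebpashiw → mebpashwovi, wevarop → wevarpovi) delete the last vowel and add -ovi.
So fidomaw → fidomwovi.

fidomwovi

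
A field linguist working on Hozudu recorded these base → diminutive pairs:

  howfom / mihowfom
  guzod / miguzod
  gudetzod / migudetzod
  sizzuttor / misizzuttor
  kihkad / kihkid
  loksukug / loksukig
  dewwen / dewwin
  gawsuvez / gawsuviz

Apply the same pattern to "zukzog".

"zukzog" has last vowel 'o'. The stems whose last vowel is 'o' (howfom → mihowfom, guzod → miguzod, sizzuttor → misizzuttor) add the prefix mi-.
So zukzog → mizukzog.

mizukzog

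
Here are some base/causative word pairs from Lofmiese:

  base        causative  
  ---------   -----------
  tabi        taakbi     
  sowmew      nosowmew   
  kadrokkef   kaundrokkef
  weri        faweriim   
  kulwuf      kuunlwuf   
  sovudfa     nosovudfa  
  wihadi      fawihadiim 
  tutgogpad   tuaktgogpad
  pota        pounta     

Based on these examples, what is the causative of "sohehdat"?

nosohehdat

weri and tabi both end in -i yet inflect differently (faweriim, taakbi), so the final letter is not what conditions the rule; the first letter is.
"sohehdat" begins with s-. The stems beginning with s- (sowmew → nosowmew, sovudfa → nosovudfa) add the prefix no-.
The other patterns: stems beginning with w- add fa- … -im around the stem; stems beginning with t- insert -ak- after the first vowel; stems beginning with k- or p- insert -un- after the first vowel.
So sohehdat → nosohehdat.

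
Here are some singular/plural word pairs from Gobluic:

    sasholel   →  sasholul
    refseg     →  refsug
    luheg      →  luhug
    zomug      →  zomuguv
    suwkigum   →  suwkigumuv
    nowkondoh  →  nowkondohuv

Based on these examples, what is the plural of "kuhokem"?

kuhokum

refseg and zomug both end in -g yet inflect differently (refsug, zomuguv), so the final letter is not what conditions the rule; the last vowel is.
"kuhokem" has last vowel 'e'. The stems whose last vowel is 'e' (sasholel → sasholul, refseg → refsug, luheg → luhug) change the last vowel to 'u'.
So kuhokem → kuhokum.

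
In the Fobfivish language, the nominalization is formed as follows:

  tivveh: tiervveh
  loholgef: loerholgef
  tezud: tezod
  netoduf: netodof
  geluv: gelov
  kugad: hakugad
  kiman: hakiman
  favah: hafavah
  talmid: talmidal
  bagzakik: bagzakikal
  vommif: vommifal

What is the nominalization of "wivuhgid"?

wivuhgidal

loholgef and netoduf both end in -f yet inflect differently (loerholgef, netodof), so the final letter is not what conditions the rule; the last vowel is.
"wivuhgid" has last vowel 'i'. The stems whose last vowel is 'i' (talmid → talmidal, bagzakik → bagzakikal, vommif → vommifal) add -al.
The other patterns: stems whose last vowel is 'e' insert -er- after the first vowel; stems whose last vowel is 'u' change the last vowel to 'o'; stems whose last vowel is 'a' add the prefix ha-.
So wivuhgid → wivuhgidal.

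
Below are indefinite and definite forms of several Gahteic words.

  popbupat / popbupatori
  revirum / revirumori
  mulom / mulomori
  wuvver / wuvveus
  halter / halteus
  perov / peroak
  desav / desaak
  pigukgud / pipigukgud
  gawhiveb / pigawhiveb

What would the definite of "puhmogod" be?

pipuhmogod

mulom and perov both have last vowel 'o' yet inflect differently (mulomori, peroak), so the last vowel is not what conditions the rule; the final letter is.
"puhmogod" ends in -d. The one such stem in the data (pigukgud → pipigukgud) adds the prefix pi-, so the same rule applies.
The other patterns: stems ending in -m or -t add -ori; stems ending in -r drop the final letter and add -us; stems ending in -v drop the final letter and add -ak.
So puhmogod → pipuhmogod.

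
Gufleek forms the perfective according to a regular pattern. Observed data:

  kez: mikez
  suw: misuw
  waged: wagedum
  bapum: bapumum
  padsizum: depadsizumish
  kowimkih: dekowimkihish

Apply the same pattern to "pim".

mipim

bapum and padsizum both end in -m yet inflect differently (bapumum, depadsizumish), so the final letter is not what conditions the rule; the number of vowels is.
"pim" has 1 vowel. The stems with 1 vowel (kez → mikez, suw → misuw) add the prefix mi-.
The other patterns: stems with 2 vowels add -um; stems with 3 vowels add de- … -ish around the stem.
So pim → mipim.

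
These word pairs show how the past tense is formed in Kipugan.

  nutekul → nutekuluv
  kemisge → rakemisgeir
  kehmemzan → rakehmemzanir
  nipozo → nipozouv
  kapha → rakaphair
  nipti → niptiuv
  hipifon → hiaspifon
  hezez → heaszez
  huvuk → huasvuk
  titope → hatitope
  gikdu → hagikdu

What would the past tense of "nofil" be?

kehmemzan and hipifon both end in -n yet inflect differently (rakehmemzanir, hiaspifon), so the final letter is not what conditions the rule; the first letter is.
"nofil" begins with n-. The stems beginning with n- (nutekul → nutekuluv, nipti → niptiuv, nipozo → nipozouv) add -uv.
So nofil → nofiluv.

nofiluv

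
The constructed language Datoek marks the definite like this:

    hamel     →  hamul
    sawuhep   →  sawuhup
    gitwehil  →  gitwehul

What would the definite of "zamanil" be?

zamanul

Every pair shown (hamel → hamul, sawuhep → sawuhup, gitwehil → gitwehul) follows the same rule: change the last vowel to 'u'.
So zamanil → zamanul.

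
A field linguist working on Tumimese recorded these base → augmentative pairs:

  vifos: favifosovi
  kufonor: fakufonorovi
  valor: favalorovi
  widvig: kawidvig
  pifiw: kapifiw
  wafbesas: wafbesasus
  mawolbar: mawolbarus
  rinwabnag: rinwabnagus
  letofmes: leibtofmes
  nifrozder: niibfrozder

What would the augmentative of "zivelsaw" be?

vifos and wafbesas both end in -s yet inflect differently (favifosovi, wafbesasus), so the final letter is not what conditions the rule; the last vowel is.
"zivelsaw" has last vowel 'a'. The stems whose last vowel is 'a' (wafbesas → wafbesasus, mawolbar → mawolbarus, rinwabnag → rinwabnagus) add -us.
The other patterns: stems whose last vowel is 'o' add fa- … -ovi around the stem; stems whose last vowel is 'i' add the prefix ka-; stems whose last vowel is 'e' insert -ib- after the first vowel.
So zivelsaw → zivelsawus.

zivelsawus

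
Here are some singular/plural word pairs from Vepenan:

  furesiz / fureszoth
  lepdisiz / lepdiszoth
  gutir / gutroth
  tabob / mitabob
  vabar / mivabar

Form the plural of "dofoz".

midofoz

gutir and vabar both end in -r yet inflect differently (gutroth, mivabar), so the final letter is not what conditions the rule; the last vowel is.
"dofoz" has last vowel 'o'. The one such stem in the data (tabob → mitabob) adds the prefix mi-, so the same rule applies.
The other pattern: stems whose last vowel is 'i' delete the last vowel and add -oth.
So dofoz → midofoz.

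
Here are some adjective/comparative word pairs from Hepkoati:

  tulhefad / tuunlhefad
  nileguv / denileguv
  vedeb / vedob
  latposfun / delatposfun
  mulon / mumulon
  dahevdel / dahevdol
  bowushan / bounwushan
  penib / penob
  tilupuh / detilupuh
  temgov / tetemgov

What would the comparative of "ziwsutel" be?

ziwsutol

latposfun and mulon both end in -n yet inflect differently (delatposfun, mumulon), so the final letter is not what conditions the rule; the last vowel is.
"ziwsutel" has last vowel 'e'. The stems whose last vowel is 'e' (vedeb → vedob, dahevdel → dahevdol) change the last vowel to 'o'.
So ziwsutel → ziwsutol.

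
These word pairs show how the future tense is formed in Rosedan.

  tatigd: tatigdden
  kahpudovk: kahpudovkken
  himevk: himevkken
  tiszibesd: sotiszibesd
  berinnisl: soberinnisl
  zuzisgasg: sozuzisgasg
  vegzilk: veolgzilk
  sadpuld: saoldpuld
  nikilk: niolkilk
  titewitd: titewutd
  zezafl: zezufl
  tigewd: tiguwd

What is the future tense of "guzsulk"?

tatigd and tiszibesd both end in -d yet inflect differently (tatigdden, sotiszibesd), so the final letter is not what conditions the rule; the second-to-last letter is.
"guzsulk" has second-to-last letter 'l'. The stems whose second-to-last letter is 'l' (vegzilk → veolgzilk, sadpuld → saoldpuld, nikilk → niolkilk) insert -ol- after the first vowel.
The other patterns: stems whose second-to-last letter is 'g' or 'v' double the final consonant and add -en; stems whose second-to-last letter is 's' add the prefix so-; stems whose second-to-last letter is 'f', 't' or 'w' change the last vowel to 'u'.
So guzsulk → guolzsulk.

guolzsulk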